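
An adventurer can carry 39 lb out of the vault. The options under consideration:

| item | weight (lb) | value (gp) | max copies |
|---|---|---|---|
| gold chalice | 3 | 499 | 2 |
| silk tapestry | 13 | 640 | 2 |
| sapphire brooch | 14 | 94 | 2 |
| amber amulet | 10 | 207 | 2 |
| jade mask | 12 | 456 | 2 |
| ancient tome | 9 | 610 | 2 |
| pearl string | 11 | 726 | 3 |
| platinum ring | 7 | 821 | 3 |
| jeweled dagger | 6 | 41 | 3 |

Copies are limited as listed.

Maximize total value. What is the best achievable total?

By value per lb: gold chalice 166.33, platinum ring 117.29, ancient tome 67.78 lead.
A density-first pass picks 2×gold chalice + ancient tome + 3×platinum ring — 4071 at 36 lb.
Dropping ancient tome frees 9 lb; slotting in pearl string (11 lb) lifts the total to 4187 at 38 lb.

4187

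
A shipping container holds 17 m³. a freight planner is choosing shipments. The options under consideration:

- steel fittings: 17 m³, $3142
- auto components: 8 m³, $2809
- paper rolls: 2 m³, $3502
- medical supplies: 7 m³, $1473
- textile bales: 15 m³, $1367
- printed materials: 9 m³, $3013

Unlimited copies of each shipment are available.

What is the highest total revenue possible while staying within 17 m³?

28016

The ratio ordering already packs tightly: 8×paper rolls, 16 m³, 28016.
The spare 1 m³ is too small for any remaining shipment, and no exchange beats 28016.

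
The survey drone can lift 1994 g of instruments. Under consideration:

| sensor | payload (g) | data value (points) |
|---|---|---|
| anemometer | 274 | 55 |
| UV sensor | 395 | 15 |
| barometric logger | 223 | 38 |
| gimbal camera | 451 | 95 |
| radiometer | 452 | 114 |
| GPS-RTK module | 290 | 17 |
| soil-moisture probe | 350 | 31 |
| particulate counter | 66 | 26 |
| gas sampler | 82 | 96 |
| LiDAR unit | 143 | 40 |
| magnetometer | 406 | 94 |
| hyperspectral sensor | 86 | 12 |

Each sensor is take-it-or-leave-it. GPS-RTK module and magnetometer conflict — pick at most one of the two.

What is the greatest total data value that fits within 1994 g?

By data value per g: gas sampler 1.17, particulate counter 0.39, LiDAR unit 0.28 lead.
Anemometer + gimbal camera + radiometer + particulate counter + gas sampler + LiDAR unit + magnetometer + hyperspectral sensor uses 1960 of the 1994 g and totals 532.
No other feasible combination exceeds 532.

532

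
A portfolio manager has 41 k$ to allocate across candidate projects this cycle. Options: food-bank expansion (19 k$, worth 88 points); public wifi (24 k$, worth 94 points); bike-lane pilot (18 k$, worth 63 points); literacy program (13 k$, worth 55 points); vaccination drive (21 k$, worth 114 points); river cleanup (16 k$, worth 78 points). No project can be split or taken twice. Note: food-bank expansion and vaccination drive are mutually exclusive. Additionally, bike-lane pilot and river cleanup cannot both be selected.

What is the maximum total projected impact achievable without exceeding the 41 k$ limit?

192

By projected impact per k$: vaccination drive 5.43, river cleanup 4.88, food-bank expansion 4.63, literacy program 4.23 lead.
The ratio ordering already packs tightly: vaccination drive + river cleanup, 37 k$, 192.
The closest alternative, bike-lane pilot + vaccination drive, reaches only 177.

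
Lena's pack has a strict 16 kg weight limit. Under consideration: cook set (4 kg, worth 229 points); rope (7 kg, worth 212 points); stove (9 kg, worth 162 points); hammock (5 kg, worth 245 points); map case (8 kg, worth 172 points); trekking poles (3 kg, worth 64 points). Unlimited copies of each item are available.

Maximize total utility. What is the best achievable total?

4×cook set uses 16 of the 16 kg and totals 916.

916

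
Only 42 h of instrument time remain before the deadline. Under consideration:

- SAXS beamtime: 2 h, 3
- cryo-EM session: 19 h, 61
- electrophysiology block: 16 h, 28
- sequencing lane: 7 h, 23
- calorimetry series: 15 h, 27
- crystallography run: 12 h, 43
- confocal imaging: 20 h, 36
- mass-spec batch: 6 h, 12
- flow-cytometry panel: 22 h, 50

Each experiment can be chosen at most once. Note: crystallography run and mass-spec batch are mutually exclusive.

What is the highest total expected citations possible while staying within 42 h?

130

Taking SAXS beamtime + cryo-EM session + sequencing lane + crystallography run: 40 h used, 130 in expected citations.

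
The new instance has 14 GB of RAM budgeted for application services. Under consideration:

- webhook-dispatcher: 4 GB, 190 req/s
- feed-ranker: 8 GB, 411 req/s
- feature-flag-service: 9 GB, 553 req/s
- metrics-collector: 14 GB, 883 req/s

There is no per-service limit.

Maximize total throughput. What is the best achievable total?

883

Taking metrics-collector: 14 GB used, 883 in throughput.
That's the maximum — no swap from here does better than 883.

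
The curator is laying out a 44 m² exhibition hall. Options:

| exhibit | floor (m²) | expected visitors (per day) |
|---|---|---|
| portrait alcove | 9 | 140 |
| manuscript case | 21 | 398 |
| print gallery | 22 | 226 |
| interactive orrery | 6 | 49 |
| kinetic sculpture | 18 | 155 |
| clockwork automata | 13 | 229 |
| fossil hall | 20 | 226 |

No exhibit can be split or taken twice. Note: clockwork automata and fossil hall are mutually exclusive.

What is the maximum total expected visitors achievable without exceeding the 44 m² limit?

By expected visitors per m²: manuscript case 18.95, clockwork automata 17.62, portrait alcove 15.56 lead.
Best packing: portrait alcove + manuscript case + clockwork automata — 43 m², 767 total.
The closest alternative, manuscript case + interactive orrery + clockwork automata, reaches only 676.

767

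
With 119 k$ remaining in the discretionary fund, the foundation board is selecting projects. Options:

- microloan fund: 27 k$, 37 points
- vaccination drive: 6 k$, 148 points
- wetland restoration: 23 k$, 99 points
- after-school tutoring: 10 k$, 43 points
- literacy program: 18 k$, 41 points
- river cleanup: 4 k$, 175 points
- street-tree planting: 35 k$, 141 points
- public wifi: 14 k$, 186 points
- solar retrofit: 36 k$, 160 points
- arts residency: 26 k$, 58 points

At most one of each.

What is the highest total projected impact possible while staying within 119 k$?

909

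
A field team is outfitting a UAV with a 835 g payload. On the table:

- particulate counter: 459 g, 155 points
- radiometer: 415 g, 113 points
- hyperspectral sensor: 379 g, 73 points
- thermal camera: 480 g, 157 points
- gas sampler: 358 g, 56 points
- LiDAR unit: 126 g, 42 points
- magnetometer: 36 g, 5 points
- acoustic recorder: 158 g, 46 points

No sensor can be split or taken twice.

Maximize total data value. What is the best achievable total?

Density check — particulate counter 0.34, LiDAR unit 0.33, thermal camera 0.33, acoustic recorder 0.29 are the best per g.
A density-first pass picks particulate counter + LiDAR unit + magnetometer + acoustic recorder — 248 at 779 g.
The 459 g tied up in particulate counter is better spent on thermal camera — total rises to 250 (800 g).
Every other selection either busts 835 g or fails to beat 250.

250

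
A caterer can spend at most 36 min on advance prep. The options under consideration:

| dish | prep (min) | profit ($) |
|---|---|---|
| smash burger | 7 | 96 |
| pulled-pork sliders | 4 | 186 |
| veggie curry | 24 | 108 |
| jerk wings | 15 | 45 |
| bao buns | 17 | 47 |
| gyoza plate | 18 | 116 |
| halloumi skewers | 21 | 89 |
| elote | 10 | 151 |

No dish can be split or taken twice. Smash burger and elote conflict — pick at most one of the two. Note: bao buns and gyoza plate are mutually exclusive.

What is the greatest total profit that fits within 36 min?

By profit per min: pulled-pork sliders 46.50, elote 15.10, smash burger 13.71 lead.
Best packing: pulled-pork sliders + gyoza plate + elote — 32 min, 453 total.
The spare 4 min is too small for any remaining dish, and no feasible exchange beats 453.

453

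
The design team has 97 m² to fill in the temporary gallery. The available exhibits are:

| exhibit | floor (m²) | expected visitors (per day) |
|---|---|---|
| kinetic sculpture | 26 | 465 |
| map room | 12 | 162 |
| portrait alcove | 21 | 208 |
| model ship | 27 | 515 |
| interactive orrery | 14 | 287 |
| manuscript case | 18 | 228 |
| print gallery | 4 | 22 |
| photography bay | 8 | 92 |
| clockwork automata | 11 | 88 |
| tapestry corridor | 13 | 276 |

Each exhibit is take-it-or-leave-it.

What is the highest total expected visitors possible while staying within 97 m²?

Kinetic sculpture + map room + model ship + interactive orrery + print gallery + tapestry corridor uses 96 of the 97 m² and totals 1727.

1727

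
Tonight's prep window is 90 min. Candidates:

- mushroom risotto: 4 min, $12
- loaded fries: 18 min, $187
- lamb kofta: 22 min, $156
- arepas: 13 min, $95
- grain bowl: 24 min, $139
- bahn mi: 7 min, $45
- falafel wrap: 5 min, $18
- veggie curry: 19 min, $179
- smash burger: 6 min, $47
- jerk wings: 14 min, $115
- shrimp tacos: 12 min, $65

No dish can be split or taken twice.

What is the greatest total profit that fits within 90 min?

By profit per min: loaded fries 10.39, veggie curry 9.42, jerk wings 8.21 lead.
Filling by ratio: loaded fries + arepas + bahn mi + veggie curry + smash burger + jerk wings + shrimp tacos for 733, with 1 min left unused.
But mushroom risotto + loaded fries + lamb kofta + arepas + veggie curry + jerk wings fits in 90 min and reaches 744.
Nothing else within 90 min beats 744.

744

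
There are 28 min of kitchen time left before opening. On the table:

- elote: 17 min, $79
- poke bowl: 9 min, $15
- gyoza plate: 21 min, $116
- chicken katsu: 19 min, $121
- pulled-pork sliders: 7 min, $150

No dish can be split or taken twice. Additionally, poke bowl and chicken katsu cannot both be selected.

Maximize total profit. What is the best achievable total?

271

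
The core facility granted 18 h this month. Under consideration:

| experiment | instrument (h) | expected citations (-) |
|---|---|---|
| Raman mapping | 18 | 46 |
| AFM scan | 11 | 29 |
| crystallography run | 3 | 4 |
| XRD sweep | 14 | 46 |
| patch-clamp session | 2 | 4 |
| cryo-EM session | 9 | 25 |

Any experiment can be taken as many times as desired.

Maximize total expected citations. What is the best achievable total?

The ratio ordering already packs tightly: XRD sweep + 2×patch-clamp session, 18 h, 54.
Every other selection either busts 18 h or fails to beat 54.

54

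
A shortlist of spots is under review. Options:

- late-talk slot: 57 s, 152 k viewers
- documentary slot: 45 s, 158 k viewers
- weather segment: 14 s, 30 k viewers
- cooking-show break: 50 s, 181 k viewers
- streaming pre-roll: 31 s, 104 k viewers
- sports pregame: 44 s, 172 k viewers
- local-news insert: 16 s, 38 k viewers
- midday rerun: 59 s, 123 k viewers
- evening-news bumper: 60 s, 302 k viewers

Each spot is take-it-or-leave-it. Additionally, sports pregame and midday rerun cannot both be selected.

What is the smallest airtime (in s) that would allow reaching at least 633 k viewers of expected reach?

154

Minimise s subject to total expected reach ≥ 633.
cooking-show break + sports pregame + evening-news bumper: 655 expected reach at 154 s.
Below 154 s the best achievable stays under 633.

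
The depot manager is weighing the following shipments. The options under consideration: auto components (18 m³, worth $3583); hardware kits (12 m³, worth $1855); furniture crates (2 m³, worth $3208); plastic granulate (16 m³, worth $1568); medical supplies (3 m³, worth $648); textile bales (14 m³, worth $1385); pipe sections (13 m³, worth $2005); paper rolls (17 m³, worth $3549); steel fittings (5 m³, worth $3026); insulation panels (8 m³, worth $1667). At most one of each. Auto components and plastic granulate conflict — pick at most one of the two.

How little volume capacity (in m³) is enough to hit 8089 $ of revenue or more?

Look for the lowest-volume combination reaching 8089.
Taking furniture crates + medical supplies + steel fittings + insulation panels gives 8549 (≥ 8089) for 18 m³.
No combination under 18 m³ hits 8089.

18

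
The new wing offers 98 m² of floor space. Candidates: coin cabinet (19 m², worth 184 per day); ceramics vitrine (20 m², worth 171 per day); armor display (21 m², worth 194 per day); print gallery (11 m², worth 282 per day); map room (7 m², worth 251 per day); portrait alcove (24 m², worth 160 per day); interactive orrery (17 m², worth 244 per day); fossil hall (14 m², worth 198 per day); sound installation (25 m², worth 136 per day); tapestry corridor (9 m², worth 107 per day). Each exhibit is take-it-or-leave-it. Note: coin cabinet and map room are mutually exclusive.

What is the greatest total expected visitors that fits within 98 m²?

Taking ceramics vitrine + armor display + print gallery + map room + interactive orrery + fossil hall: 90 m² used, 1340 in expected visitors.
Nothing else feasible within 98 m² beats 1340.

1340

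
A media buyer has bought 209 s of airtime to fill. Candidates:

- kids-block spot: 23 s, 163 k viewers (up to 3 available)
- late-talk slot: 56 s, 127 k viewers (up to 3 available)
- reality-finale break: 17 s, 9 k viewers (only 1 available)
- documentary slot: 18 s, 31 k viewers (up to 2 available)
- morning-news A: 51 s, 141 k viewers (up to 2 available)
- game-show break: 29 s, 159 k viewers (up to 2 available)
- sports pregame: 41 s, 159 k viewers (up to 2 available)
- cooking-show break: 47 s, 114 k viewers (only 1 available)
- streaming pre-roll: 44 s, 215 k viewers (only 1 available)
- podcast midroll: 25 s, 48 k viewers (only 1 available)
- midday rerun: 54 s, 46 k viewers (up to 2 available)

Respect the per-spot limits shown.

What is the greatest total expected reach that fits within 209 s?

Density check — kids-block spot 7.09, game-show break 5.48, streaming pre-roll 4.89 are the best per s.
Taking the top-ratio spots first gives 3×kids-block spot + 2×game-show break + streaming pre-roll + podcast midroll for 1070 (196 s).
Dropping streaming pre-roll and podcast midroll frees 69 s; slotting in 2×sports pregame (82 s) lifts the total to 1125 at 209 s.
That's the maximum — no swap from here does better than 1125.

1125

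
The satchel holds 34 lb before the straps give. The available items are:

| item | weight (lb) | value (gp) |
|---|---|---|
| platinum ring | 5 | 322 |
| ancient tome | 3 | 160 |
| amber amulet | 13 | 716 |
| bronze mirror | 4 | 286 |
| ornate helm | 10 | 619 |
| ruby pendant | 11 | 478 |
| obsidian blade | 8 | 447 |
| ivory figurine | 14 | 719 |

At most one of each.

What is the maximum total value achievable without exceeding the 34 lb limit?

Ranking by ratio (value/lb): bronze mirror 71.50, platinum ring 64.40, ornate helm 61.90, obsidian blade 55.88.
Greedy by ratio would take platinum ring + ancient tome + bronze mirror + ornate helm + obsidian blade: 30 lb used, total 1834.
The 11 lb tied up in ancient tome and obsidian blade is better spent on ivory figurine — total rises to 1946 (33 lb).
That's the maximum — no swap from here does better than 1946.

1946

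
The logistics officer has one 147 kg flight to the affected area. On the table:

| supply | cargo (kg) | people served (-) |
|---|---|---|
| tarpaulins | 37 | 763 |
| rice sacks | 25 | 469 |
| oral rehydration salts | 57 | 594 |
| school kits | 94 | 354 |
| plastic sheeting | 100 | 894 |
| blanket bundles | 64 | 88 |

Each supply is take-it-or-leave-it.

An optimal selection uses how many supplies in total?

3

Optimal total is 1826.
One optimal bundle: tarpaulins + rice sacks + oral rehydration salts (119 kg).
Every optimal selection uses 3 supplies.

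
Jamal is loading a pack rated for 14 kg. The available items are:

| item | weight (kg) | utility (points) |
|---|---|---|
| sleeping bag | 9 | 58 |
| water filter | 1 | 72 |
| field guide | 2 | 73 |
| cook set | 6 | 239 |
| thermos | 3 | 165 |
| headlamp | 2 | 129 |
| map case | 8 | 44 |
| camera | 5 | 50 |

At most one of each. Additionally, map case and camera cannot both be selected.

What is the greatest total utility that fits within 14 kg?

678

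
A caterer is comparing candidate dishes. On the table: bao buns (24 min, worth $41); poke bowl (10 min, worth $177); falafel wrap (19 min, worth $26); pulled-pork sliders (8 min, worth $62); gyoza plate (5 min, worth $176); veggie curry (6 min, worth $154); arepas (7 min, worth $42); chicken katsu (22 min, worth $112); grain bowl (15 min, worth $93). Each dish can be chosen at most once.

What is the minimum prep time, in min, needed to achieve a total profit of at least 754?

65

Minimise min subject to total profit ≥ 754.
poke bowl + gyoza plate + veggie curry + arepas + chicken katsu + grain bowl: 754 profit at 65 min.
Below 65 min the best achievable stays under 754.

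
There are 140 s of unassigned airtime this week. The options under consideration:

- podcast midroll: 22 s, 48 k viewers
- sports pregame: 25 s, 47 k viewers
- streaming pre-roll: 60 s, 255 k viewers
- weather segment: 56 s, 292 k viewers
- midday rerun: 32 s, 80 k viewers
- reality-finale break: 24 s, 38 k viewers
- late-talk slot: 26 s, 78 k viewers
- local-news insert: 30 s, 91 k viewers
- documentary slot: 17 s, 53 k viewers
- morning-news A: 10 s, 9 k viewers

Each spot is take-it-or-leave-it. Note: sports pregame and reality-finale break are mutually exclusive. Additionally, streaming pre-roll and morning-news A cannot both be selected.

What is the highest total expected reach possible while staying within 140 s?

600

Streaming pre-roll + weather segment + documentary slot uses 133 of the 140 s and totals 600.
The closest alternative, podcast midroll + streaming pre-roll + weather segment, reaches only 595.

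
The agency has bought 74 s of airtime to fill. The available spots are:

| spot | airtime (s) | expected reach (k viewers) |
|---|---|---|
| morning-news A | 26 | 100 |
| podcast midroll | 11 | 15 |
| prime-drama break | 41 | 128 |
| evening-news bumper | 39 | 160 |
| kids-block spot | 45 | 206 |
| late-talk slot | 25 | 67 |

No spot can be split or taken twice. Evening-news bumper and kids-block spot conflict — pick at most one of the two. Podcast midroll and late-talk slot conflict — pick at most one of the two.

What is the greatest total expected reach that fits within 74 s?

306

Morning-news A + kids-block spot uses 71 of the 74 s and totals 306.
No other feasible combination exceeds 306.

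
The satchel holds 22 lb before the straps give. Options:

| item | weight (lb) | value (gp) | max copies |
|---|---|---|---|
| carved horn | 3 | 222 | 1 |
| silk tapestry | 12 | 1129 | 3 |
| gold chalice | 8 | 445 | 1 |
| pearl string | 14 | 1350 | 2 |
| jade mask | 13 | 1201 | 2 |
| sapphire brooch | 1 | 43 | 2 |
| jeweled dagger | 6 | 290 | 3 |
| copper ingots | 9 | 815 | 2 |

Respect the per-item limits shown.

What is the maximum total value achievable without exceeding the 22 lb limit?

The ratio heuristic lands on carved horn + pearl string + 2×sapphire brooch (1658) but leaves 3 lb idle.
A better packing is jade mask + copper ingots: 22 lb, total 2016.
No other feasible combination exceeds 2016.

2016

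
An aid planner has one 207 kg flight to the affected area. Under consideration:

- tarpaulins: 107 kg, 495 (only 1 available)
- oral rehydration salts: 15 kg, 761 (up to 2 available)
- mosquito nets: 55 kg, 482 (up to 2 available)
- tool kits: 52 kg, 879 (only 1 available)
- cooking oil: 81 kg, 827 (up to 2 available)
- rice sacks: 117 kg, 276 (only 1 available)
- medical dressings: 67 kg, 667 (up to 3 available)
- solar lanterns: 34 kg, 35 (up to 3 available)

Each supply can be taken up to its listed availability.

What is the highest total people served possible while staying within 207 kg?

3550

Filling by ratio: 2×oral rehydration salts + tool kits + cooking oil + solar lanterns for 3263, with 10 kg left unused.
Replace cooking oil and solar lanterns with mosquito nets + medical dressings: the trade gains 287 net, giving 3550 at 204 kg.
Nothing else within 207 kg beats 3550.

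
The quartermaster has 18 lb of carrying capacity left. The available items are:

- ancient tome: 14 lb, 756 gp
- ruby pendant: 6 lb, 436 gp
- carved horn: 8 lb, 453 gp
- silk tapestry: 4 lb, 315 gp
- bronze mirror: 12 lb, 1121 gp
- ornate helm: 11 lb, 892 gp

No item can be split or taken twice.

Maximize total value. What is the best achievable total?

Ranking by ratio (value/lb): bronze mirror 93.42, ornate helm 81.09, silk tapestry 78.75, ruby pendant 72.67.
Taking the top-ratio items first gives silk tapestry + bronze mirror for 1436 (16 lb).
Replace silk tapestry with ruby pendant: the trade gains 121 net, giving 1557 at 18 lb.
Runner-up silk tapestry + bronze mirror tops out at 1436.

1557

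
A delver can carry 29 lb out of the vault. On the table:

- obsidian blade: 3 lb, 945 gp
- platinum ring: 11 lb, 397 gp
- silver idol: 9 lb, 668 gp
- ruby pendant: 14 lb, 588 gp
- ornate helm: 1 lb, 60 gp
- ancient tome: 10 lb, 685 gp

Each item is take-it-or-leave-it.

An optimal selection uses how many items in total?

Optimal total is 2358.
For example obsidian blade + silver idol + ornate helm + ancient tome achieves it, using 23 lb.
Any selection reaching 2358 contains exactly 4 items.

4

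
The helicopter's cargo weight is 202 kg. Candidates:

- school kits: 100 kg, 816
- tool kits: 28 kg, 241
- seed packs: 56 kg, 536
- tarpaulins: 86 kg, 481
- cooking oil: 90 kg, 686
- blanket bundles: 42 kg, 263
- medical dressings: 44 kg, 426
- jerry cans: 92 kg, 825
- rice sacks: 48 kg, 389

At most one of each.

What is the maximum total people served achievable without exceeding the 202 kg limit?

1787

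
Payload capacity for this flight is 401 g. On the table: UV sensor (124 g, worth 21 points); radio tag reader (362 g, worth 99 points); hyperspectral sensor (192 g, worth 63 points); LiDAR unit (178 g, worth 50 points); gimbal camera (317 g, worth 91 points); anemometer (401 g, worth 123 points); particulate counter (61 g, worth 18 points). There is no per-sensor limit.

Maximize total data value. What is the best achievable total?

By data value per g: hyperspectral sensor 0.33, anemometer 0.31, particulate counter 0.30 lead.
The ratio ordering already packs tightly: 2×hyperspectral sensor, 384 g, 126.
Nothing else within 401 g beats 126.

126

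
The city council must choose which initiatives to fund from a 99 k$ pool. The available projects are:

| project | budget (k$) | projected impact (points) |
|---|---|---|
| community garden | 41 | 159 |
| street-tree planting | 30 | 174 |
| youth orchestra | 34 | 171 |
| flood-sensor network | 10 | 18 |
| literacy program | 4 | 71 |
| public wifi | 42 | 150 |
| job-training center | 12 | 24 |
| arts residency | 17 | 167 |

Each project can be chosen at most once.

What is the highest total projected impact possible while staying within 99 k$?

607

The ratio ordering already packs tightly: street-tree planting + youth orchestra + literacy program + job-training center + arts residency, 97 k$, 607.
The closest alternative, street-tree planting + youth orchestra + flood-sensor network + literacy program + arts residency, reaches only 601.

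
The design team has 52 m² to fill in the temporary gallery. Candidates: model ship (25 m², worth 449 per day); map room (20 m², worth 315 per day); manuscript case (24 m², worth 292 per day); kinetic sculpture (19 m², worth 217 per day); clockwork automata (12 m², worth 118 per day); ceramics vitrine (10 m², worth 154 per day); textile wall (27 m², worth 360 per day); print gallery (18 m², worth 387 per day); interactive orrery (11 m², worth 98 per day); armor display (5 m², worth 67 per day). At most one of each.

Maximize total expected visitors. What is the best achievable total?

Ranking by ratio (expected visitors/m²): print gallery 21.50, model ship 17.96, map room 15.75, ceramics vitrine 15.40.
Best packing: model ship + print gallery + armor display — 48 m², 903 total.

903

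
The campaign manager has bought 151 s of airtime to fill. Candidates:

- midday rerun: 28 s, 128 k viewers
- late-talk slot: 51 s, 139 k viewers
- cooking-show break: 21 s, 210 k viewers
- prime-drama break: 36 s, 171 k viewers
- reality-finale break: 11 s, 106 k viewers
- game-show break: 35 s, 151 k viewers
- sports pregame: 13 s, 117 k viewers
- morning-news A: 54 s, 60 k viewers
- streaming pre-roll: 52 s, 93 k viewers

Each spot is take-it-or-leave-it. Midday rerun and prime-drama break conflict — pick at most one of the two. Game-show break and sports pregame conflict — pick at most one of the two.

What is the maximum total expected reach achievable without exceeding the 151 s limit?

743

Taking late-talk slot + cooking-show break + prime-drama break + reality-finale break + sports pregame: 132 s used, 743 in expected reach.
An exhaustive check of the 512 subsets confirms 743.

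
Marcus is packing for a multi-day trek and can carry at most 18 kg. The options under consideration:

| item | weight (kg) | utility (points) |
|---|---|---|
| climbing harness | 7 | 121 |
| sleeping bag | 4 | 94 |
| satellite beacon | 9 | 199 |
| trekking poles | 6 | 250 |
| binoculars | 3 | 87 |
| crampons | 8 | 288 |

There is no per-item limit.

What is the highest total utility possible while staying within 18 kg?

3×trekking poles uses 18 of the 18 kg and totals 750.
Nothing else within 18 kg beats 750.

750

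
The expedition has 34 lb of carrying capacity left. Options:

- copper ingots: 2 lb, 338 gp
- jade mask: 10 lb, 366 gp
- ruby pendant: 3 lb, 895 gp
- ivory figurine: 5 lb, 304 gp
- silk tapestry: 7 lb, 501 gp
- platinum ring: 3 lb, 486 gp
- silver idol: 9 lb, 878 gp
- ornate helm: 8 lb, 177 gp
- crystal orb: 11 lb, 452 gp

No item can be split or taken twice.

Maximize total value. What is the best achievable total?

3464

Ranking by ratio (value/lb): ruby pendant 298.33, copper ingots 169.00, platinum ring 162.00.
Filling by ratio: copper ingots + ruby pendant + ivory figurine + silk tapestry + platinum ring + silver idol for 3402, with 5 lb left unused.
The 5 lb tied up in ivory figurine is better spent on jade mask — total rises to 3464 (34 lb).
Next best is copper ingots + ruby pendant + ivory figurine + silk tapestry + platinum ring + silver idol at 3402 (29 lb) — short by 62.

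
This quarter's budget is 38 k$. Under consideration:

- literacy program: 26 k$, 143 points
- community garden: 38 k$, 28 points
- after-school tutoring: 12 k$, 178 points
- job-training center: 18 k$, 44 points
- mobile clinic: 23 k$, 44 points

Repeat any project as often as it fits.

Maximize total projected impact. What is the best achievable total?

534

3×after-school tutoring uses 36 of the 38 k$ and totals 534.
That's the maximum — no swap from here does better than 534.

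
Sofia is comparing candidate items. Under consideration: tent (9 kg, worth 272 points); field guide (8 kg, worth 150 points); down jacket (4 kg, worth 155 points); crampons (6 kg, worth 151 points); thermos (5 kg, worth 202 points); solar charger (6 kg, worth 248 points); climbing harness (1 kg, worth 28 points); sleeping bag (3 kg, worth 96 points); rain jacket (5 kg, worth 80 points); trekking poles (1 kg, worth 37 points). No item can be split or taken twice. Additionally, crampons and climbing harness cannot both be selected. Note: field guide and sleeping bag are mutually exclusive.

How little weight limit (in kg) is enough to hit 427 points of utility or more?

Need the lightest bundle worth ≥ 427.
thermos + solar charger reaches 450 using 11 kg.
Any bundle with less than 11 kg falls short of 427.

11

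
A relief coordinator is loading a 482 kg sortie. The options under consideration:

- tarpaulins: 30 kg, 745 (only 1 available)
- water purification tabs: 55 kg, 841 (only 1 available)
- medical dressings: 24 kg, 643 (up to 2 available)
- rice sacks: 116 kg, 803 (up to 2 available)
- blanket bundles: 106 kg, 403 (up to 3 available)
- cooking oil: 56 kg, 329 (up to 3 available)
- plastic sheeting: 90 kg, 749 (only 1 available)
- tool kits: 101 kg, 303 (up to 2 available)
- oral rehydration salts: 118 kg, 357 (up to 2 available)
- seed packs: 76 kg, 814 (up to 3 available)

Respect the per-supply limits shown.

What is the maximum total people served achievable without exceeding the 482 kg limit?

Density check — medical dressings 26.79, tarpaulins 24.83, water purification tabs 15.29 are the best per kg.
The ratio heuristic lands on tarpaulins + water purification tabs + 2×medical dressings + plastic sheeting + 3×seed packs (6063) but leaves 31 kg idle.
Replace plastic sheeting with rice sacks: the trade gains 54 net, giving 6117 at 477 kg.
That's the maximum — no swap from here does better than 6117.

6117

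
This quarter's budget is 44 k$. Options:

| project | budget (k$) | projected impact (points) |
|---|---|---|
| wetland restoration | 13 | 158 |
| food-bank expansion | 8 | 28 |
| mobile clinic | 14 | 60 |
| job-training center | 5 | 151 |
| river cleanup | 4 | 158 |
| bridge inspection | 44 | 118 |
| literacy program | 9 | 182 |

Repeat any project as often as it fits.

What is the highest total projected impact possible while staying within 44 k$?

The ratio ordering already packs tightly: 11×river cleanup, 44 k$, 1738.
No other feasible combination exceeds 1738.

1738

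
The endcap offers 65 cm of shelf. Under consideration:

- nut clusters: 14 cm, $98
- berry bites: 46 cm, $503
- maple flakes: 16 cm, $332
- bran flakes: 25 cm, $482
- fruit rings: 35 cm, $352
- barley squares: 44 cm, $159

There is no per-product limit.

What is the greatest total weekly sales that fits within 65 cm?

Ranking by ratio (weekly sales/cm): maple flakes 20.75, bran flakes 19.28, berry bites 10.93.
4×maple flakes uses 64 of the 65 cm and totals 1328.
The spare 1 cm is too small for any remaining product, and no exchange beats 1328.

1328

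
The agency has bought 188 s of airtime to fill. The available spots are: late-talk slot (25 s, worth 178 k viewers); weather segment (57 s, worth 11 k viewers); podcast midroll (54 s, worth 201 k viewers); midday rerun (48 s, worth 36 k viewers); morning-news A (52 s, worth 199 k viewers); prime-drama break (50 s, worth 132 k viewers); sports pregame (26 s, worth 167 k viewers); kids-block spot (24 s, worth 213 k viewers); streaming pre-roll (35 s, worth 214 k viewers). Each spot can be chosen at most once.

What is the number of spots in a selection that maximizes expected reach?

5

Best achievable expected reach is 973.
For example late-talk slot + podcast midroll + sports pregame + kids-block spot + streaming pre-roll achieves it, using 164 s.
Any selection reaching 973 contains exactly 5 spots.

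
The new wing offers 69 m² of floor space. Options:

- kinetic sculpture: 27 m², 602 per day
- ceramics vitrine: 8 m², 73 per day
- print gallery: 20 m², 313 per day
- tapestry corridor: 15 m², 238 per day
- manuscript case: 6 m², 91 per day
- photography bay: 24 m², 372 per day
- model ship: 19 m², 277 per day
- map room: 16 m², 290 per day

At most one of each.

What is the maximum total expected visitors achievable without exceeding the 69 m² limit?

A density-first pass picks kinetic sculpture + tapestry corridor + manuscript case + map room — 1221 at 64 m².
Dropping tapestry corridor frees 15 m²; slotting in print gallery (20 m²) lifts the total to 1296 at 69 m².
The closest alternative, kinetic sculpture + photography bay + map room, reaches only 1264.

1296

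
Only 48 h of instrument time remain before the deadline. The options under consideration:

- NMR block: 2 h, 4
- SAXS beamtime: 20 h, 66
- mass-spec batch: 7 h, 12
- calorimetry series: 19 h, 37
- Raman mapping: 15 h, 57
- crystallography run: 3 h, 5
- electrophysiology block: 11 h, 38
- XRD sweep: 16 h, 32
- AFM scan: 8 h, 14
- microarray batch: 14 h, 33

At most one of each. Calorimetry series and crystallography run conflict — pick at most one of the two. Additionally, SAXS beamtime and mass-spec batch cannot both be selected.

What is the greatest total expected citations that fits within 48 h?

By expected citations per h: Raman mapping 3.80, electrophysiology block 3.45, SAXS beamtime 3.30, microarray batch 2.36 lead.
Taking NMR block + SAXS beamtime + Raman mapping + electrophysiology block: 48 h used, 165 in expected citations.
No other feasible combination exceeds 165.

165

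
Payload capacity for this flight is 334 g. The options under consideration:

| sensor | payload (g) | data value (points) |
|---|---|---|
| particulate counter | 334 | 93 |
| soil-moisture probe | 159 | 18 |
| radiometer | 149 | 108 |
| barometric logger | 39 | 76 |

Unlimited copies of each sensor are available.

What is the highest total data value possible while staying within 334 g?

Density check — barometric logger 1.95, radiometer 0.72, particulate counter 0.28, soil-moisture probe 0.11 are the best per g.
8×barometric logger uses 312 of the 334 g and totals 608.
No other feasible combination exceeds 608.

608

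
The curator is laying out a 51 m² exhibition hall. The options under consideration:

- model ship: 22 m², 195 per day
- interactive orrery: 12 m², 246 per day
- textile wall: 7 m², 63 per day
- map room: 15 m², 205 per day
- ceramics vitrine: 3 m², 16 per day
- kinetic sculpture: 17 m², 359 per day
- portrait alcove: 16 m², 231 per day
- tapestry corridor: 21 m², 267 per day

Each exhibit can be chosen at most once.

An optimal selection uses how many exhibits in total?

4

The maximum expected visitors within 51 m² is 873.
interactive orrery + textile wall + map room + kinetic sculpture hits 873 at 51 m².
Any selection reaching 873 contains exactly 4 exhibits.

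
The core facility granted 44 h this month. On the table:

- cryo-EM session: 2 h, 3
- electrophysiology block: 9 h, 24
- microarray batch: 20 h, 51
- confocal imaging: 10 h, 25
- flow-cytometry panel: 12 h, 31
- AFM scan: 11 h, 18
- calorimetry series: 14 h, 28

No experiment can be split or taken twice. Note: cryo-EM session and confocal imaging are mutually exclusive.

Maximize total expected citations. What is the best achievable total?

Cryo-EM session + electrophysiology block + microarray batch + flow-cytometry panel uses 43 of the 44 h and totals 109.

109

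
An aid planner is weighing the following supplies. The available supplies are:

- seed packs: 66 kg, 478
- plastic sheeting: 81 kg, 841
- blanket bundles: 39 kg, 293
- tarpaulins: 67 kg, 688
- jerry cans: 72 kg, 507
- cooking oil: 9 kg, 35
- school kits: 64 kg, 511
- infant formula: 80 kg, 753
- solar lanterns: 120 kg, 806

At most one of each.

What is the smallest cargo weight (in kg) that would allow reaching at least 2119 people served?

228

Look for the lowest-cargo combination reaching 2119.
Taking plastic sheeting + tarpaulins + infant formula gives 2282 (≥ 2119) for 228 kg.
Any bundle with less than 228 kg falls short of 2119.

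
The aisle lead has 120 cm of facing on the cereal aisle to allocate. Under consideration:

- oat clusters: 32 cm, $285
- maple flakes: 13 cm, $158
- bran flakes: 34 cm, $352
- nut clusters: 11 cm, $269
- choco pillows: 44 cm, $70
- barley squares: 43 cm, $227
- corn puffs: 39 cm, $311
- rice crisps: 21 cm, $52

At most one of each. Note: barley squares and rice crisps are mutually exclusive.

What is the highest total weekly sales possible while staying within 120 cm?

Density check — nut clusters 24.45, maple flakes 12.15, bran flakes 10.35, oat clusters 8.91 are the best per cm.
Filling by ratio: oat clusters + maple flakes + bran flakes + nut clusters + rice crisps for 1116, with 9 cm left unused.
Replace maple flakes and rice crisps with corn puffs: the trade gains 101 net, giving 1217 at 116 cm.
The closest alternative, maple flakes + bran flakes + nut clusters + corn puffs + rice crisps, reaches only 1142.

1217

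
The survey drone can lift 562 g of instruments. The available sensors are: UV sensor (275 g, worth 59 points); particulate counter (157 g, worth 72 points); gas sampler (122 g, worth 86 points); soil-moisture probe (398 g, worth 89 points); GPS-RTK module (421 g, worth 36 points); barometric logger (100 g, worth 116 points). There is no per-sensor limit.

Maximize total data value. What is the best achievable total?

580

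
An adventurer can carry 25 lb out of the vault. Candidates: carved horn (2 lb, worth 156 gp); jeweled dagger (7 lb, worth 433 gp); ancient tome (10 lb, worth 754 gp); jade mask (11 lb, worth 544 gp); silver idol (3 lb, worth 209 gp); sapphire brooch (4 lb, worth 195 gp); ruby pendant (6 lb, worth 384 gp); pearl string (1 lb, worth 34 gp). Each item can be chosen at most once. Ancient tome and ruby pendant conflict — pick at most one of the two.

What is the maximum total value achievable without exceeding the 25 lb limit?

Best packing: jeweled dagger + ancient tome + silver idol + sapphire brooch + pearl string — 25 lb, 1625 total.
Runner-up jeweled dagger + ancient tome + silver idol + sapphire brooch tops out at 1591.

1625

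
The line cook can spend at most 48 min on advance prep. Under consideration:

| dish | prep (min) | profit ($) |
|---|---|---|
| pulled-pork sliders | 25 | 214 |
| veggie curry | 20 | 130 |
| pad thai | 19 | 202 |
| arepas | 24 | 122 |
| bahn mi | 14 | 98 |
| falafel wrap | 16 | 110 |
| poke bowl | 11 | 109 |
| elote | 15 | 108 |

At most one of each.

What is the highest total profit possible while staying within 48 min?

Greedy by ratio would take pad thai + poke bowl + elote: 45 min used, total 419.
Replace elote with falafel wrap: the trade gains 2 net, giving 421 at 46 min.

421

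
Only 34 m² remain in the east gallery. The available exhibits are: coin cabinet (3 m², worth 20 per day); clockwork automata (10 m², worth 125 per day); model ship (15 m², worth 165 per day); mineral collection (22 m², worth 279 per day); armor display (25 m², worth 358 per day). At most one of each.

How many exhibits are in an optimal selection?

2

Optimal total is 404.
For example clockwork automata + mineral collection achieves it, using 32 m².
Every optimal selection uses 2 exhibits.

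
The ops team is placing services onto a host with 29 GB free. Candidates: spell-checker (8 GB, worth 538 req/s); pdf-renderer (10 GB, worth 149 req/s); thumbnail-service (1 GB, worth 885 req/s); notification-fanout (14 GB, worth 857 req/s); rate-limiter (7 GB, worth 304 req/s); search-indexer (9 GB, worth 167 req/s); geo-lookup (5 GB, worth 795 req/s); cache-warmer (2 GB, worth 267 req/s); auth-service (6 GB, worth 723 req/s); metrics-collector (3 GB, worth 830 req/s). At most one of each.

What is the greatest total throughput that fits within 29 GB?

4090

Density check — thumbnail-service 885.00, metrics-collector 276.67, geo-lookup 159.00, cache-warmer 133.50 are the best per GB.
Taking the top-ratio services first gives spell-checker + thumbnail-service + geo-lookup + cache-warmer + auth-service + metrics-collector for 4038 (25 GB).
The 10 GB tied up in spell-checker and cache-warmer is better spent on notification-fanout — total rises to 4090 (29 GB).
Every other selection either busts 29 GB or fails to beat 4090.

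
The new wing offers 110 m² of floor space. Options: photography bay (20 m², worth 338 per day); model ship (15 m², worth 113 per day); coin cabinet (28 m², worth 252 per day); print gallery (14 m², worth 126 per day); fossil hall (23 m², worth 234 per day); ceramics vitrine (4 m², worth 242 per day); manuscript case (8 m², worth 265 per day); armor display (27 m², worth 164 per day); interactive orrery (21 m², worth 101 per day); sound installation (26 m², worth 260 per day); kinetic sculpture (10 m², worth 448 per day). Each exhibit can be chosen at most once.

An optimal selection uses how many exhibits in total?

7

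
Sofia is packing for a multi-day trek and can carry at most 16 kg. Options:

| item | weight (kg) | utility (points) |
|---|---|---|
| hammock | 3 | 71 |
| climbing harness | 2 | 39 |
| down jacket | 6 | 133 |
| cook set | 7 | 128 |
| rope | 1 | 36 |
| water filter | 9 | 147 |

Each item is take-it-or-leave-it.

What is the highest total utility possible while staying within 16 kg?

336

Filling by ratio: hammock + climbing harness + down jacket + rope for 279, with 4 kg left unused.
The 3 kg tied up in hammock is better spent on cook set — total rises to 336 (16 kg).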